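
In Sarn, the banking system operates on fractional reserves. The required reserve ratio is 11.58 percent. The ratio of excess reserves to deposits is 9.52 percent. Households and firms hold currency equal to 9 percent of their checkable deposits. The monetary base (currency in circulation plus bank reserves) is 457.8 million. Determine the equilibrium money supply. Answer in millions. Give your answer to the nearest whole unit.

1658 million

The money multiplier is m = (1 + c) / (rr + e + c) = (1 + 0.09) / (0.1158 + 0.0952 + 0.09) ≈ 3.6213.
So M = m × MB = 3.6213 × 457.8 ≈ 1657.8311 million.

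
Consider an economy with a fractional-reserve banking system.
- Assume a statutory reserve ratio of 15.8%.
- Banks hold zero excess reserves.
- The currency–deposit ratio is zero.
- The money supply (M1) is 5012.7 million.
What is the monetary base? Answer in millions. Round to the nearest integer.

With no currency drain and no excess reserves, the money multiplier is m = 1/rr = 1/0.158 ≈ 6.32911.
The monetary base is MB = M / m = 5012.7 / 6.32911 ≈ 792.0071 million.

792 million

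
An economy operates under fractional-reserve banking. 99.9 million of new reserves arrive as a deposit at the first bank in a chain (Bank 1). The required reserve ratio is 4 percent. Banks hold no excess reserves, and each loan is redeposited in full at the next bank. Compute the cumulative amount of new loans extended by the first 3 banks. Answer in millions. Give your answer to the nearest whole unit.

276 million

Bank i lends (1 − rr)^i of the original deposit: Bank 1 lends 99.9·0.9600 = 95.9040, Bank 2 lends 99.9·0.9600² ≈ 92.0678, and so on.
Summing a geometric series: total = 99.9·[0.9600·(1 − 0.9600^3) / (1 − 0.9600)] ≈ 276.3570 million.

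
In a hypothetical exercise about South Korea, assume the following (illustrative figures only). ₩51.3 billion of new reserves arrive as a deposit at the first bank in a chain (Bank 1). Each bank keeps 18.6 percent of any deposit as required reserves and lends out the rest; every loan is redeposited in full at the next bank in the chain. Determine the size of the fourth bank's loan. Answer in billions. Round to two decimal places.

Each bank lends a fraction (1 − rr) = 0.8140 of the deposit it receives, so Bank 4 receives 51.3·0.8140^3 and lends 51.3·0.8140^4 ≈ 22.5224 billion.

₩22.52 billion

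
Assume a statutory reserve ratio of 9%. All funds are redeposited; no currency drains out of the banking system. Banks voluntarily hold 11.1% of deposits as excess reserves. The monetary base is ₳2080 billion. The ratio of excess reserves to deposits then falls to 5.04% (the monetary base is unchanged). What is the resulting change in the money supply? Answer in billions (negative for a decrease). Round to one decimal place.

₳4466.6 billion

Initially m₁ = 1 / (0.09 + 0.111) ≈ 4.975124, so M₁ = 4.975124 × 2080 ≈ 10348.2579 billion.
After the change m₂ = 1 / (0.09 + 0.0504) ≈ 7.122507, so M₂ = 7.122507 × 2080 ≈ 14814.8146 billion.
ΔM = M₂ − M₁ = 14814.8146 − 10348.2579 = 4466.5567 billion.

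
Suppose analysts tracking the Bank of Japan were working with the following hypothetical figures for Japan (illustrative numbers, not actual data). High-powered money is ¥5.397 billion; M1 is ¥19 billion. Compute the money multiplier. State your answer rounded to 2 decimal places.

The money multiplier is m = M / MB = 19 / 5.397 ≈ 3.52047.

3.52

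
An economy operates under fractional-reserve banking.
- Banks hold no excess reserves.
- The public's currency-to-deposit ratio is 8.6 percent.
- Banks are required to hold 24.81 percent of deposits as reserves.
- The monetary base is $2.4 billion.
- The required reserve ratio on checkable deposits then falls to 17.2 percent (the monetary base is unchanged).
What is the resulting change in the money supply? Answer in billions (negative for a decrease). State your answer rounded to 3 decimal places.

$2.301 billion

Initially m₁ = (1 + 0.086) / (0.2481 + 0.086) ≈ 3.25052, so M₁ = 3.25052 × 2.4 ≈ 7.8012 billion.
After the change m₂ = (1 + 0.086) / (0.172 + 0.086) ≈ 4.20930, so M₂ = 4.20930 × 2.4 ≈ 10.1023 billion.
ΔM = M₂ − M₁ = 10.1023 − 7.8012 = 2.3011 billion.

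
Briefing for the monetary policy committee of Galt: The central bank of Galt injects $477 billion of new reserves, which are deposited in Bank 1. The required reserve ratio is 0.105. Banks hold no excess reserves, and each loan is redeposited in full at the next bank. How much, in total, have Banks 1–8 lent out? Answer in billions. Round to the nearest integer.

$2392 billion

Bank i lends (1 − rr)^i of the original deposit: Bank 1 lends 477·0.8950 = 426.9150, Bank 2 lends 477·0.8950² ≈ 382.0889, and so on.
Summing a geometric series: total = 477·[0.8950·(1 − 0.8950^8) / (1 − 0.8950)] ≈ 2391.9306 billion.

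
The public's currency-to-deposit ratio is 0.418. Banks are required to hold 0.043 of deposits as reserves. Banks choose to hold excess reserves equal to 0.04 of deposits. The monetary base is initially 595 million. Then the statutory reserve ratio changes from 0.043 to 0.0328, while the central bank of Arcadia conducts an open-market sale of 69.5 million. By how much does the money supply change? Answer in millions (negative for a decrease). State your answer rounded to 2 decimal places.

Before: m₁ = (1 + 0.418) / (0.043 + 0.04 + 0.418) ≈ 2.830339, MB₁ = 595, so M₁ = 2.830339 × 595 ≈ 1684.0517 million.
After: m₂ = (1 + 0.418) / (0.0328 + 0.04 + 0.418) ≈ 2.889161, MB₂ = 595 − 69.5 = 525.5, so M₂ = 2.889161 × 525.5 ≈ 1518.2541 million.
ΔM = M₂ − M₁ = 1518.2541 − 1684.0517 = -165.7976 million.

-165.80 million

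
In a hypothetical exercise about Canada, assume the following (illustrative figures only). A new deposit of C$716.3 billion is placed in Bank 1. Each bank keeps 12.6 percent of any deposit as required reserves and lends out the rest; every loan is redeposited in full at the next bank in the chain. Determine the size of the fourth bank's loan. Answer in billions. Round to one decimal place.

C$418.0 billion

Each bank lends a fraction (1 − rr) = 0.8740 of the deposit it receives, so Bank 4 receives 716.3·0.8740^3 and lends 716.3·0.8740^4 ≈ 417.9657 billion.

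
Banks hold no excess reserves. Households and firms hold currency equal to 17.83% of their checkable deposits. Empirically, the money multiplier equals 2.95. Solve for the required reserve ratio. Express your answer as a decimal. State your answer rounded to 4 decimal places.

0.2211

Using m = 2.95. Since m = (1 + c)/(c + rr + e), the denominator satisfies c + rr + e = (1 + c)/m = (1 + 0.1783) / 2.95 ≈ 0.399424.
With c = 0.1783 and e = 0, the required reserve ratio is 0.399424 − 0.1783 − 0 = 0.221124.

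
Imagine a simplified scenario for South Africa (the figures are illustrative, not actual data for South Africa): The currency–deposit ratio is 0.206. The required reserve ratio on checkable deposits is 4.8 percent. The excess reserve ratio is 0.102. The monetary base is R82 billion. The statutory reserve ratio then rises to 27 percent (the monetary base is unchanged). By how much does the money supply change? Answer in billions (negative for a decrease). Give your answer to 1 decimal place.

Initially m₁ = (1 + 0.206) / (0.048 + 0.102 + 0.206) ≈ 3.3876, so M₁ = 3.3876 × 82 = 277.7832 billion.
After the change m₂ = (1 + 0.206) / (0.27 + 0.102 + 0.206) ≈ 2.0865, so M₂ = 2.0865 × 82 = 171.093 billion.
ΔM = M₂ − M₁ = 171.093 − 277.7832 = -106.6902 billion.

-106.7 billion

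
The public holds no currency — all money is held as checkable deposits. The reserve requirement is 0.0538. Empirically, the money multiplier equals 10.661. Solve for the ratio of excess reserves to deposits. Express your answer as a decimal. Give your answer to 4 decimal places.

Using m = 10.661. Since m = (1 + c)/(c + rr + e), the denominator satisfies c + rr + e = (1 + c)/m = (1 + 0) / 10.661 ≈ 0.093800.
With c = 0 and rr = 0.0538, the ratio of excess reserves to deposits is 0.093800 − 0 − 0.0538 = 0.04.

0.0400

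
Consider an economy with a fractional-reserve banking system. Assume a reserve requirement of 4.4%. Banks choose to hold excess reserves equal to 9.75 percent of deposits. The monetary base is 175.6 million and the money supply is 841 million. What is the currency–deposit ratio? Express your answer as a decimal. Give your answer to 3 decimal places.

0.085

Using m = M/MB = 841/175.6 ≈ 4.789294. From m = (1 + c)/(c + rr + e), rearranging gives 1 + c = m·(c + rr + e), so c·(1 − m) = m·(rr + e) − 1.
Hence c = [m·(rr + e) − 1]/(1 − m) = [4.789294 × (0.044 + 0.0975) − 1] / (1 − 4.789294) ≈ 0.085059.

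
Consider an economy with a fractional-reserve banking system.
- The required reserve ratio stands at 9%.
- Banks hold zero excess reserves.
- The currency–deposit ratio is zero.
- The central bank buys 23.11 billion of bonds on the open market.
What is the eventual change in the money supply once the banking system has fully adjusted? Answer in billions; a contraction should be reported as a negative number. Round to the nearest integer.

The simple money multiplier is m = 1/rr = 1/0.09 ≈ 11.1111.
An open-market purchase increases the monetary base by 23.11 billion, so ΔM = m × ΔMB = 11.1111 × 23.11 ≈ 256.7775 billion.

257 billion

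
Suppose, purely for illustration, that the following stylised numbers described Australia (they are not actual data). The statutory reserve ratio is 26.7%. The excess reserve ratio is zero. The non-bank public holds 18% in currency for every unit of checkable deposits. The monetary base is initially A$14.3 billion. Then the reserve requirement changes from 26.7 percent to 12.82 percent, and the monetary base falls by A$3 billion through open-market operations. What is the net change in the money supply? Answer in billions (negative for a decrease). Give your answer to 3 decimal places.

A$5.515 billion

Before: m₁ = (1 + 0.18) / (0.267 + 0.18) ≈ 2.639821, MB₁ = 14.3, so M₁ = 2.639821 × 14.3 ≈ 37.7494 billion.
After: m₂ = (1 + 0.18) / (0.1282 + 0.18) ≈ 3.828683, MB₂ = 14.3 − 3 = 11.3, so M₂ = 3.828683 × 11.3 ≈ 43.2641 billion.
ΔM = M₂ − M₁ = 43.2641 − 37.7494 = 5.5147 billion.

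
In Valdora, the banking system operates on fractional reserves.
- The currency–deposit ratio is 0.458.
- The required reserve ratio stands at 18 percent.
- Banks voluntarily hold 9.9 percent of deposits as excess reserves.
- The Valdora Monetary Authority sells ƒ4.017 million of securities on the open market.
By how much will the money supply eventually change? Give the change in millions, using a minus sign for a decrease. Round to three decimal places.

The money multiplier is m = (1 + c) / (rr + e + c) = (1 + 0.458) / (0.18 + 0.099 + 0.458) ≈ 1.97829.
The sale removes 4.017 million of base, so ΔM = m × ΔMB = 1.97829 × (−4.017) ≈ -7.9468 million.

-7.947 million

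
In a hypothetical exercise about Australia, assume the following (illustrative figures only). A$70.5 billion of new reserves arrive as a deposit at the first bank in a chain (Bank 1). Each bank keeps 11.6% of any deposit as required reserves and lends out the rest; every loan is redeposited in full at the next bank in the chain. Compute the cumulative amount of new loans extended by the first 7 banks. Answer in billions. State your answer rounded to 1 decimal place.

Bank i lends (1 − rr)^i of the original deposit: Bank 1 lends 70.5·0.8840 = 62.3220, Bank 2 lends 70.5·0.8840² ≈ 55.0926, and so on.
Summing a geometric series: total = 70.5·[0.8840·(1 − 0.8840^7) / (1 − 0.8840)] ≈ 310.6120 billion.

A$310.6 billion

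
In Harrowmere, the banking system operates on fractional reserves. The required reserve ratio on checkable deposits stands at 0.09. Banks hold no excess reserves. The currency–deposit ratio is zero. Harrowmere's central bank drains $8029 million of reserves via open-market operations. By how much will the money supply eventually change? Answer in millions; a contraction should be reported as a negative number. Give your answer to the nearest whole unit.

The simple money multiplier is m = 1/rr = 1/0.09 ≈ 11.11111.
An open-market sale reduces the monetary base by 8029 million, so ΔM = m × ΔMB = 11.11111 × (−8029) ≈ -89211.1022 million.

-89211 million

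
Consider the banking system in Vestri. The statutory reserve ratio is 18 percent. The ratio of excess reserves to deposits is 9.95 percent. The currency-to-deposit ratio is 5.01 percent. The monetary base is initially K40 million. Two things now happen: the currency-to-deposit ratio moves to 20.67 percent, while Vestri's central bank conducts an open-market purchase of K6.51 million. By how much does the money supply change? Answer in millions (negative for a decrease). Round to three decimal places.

Before: m₁ = (1 + 0.0501) / (0.18 + 0.0995 + 0.0501) ≈ 3.185983, MB₁ = 40, so M₁ = 3.185983 × 40 ≈ 127.4393 million.
After: m₂ = (1 + 0.2067) / (0.18 + 0.0995 + 0.2067) ≈ 2.481900, MB₂ = 40 + 6.51 = 46.51, so M₂ = 2.481900 × 46.51 ≈ 115.4332 million.
ΔM = M₂ − M₁ = 115.4332 − 127.4393 = -12.0061 million.

-12.006 million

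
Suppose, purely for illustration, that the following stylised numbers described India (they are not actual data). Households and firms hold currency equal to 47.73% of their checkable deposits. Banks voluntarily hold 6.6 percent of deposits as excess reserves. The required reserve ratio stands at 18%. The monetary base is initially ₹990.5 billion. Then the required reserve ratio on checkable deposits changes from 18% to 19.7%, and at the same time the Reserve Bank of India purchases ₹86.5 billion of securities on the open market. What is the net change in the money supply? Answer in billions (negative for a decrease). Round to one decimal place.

Before: m₁ = (1 + 0.4773) / (0.18 + 0.066 + 0.4773) ≈ 2.042444, MB₁ = 990.5, so M₁ = 2.042444 × 990.5 ≈ 2023.0408 billion.
After: m₂ = (1 + 0.4773) / (0.197 + 0.066 + 0.4773) ≈ 1.995542, MB₂ = 990.5 + 86.5 = 1077, so M₂ = 1.995542 × 1077 ≈ 2149.1987 billion.
ΔM = M₂ − M₁ = 2149.1987 − 2023.0408 = 126.1579 billion.

₹126.2 billion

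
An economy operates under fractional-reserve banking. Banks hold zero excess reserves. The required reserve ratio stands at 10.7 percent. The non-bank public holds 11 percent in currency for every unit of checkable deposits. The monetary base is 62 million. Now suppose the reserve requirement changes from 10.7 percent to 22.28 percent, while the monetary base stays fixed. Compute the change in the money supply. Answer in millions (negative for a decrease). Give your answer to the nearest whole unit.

-110 million

Initially m₁ = (1 + 0.11) / (0.107 + 0.11) ≈ 5.1152, so M₁ = 5.1152 × 62 = 317.1424 million.
After the change m₂ = (1 + 0.11) / (0.2228 + 0.11) ≈ 3.3353, so M₂ = 3.3353 × 62 = 206.7886 million.
ΔM = M₂ − M₁ = 206.7886 − 317.1424 = -110.3538 million.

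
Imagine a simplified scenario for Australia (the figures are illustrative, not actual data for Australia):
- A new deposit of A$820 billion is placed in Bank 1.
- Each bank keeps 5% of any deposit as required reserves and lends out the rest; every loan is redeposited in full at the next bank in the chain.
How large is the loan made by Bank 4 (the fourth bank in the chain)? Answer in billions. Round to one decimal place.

Each bank lends a fraction (1 − rr) = 0.9500 of the deposit it receives, so Bank 4 receives 820·0.9500^3 and lends 820·0.9500^4 ≈ 667.8951 billion.

A$667.9 billion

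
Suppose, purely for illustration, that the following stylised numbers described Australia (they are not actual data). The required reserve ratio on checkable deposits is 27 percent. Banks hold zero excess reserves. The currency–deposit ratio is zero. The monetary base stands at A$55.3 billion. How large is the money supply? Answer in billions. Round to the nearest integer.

A$205 billion

With no currency drain or excess reserves, the money multiplier is m = 1/rr = 1/0.27 ≈ 3.7037.
Money supply M = m × MB = 3.7037 × 55.3 ≈ 204.8146 billion.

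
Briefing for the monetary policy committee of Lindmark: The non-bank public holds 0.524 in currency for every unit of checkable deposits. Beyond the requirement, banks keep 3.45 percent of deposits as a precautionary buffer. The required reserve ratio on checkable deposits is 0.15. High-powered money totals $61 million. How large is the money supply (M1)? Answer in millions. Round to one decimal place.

$131.2 million

The money multiplier is m = (1 + c) / (rr + e + c) = (1 + 0.524) / (0.15 + 0.0345 + 0.524) ≈ 2.1510.
So M = m × MB = 2.1510 × 61 = 131.211 million.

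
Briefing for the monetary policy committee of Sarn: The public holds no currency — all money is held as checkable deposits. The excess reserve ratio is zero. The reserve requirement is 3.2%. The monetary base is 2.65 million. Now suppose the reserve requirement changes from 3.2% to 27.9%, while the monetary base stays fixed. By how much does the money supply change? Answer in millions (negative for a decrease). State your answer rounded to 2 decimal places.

Initially m₁ = 1 / (0.032) = 31.25, so M₁ = 31.25 × 2.65 = 82.8125 million.
After the change m₂ = 1 / (0.279) ≈ 3.5842, so M₂ = 3.5842 × 2.65 ≈ 9.4981 million.
ΔM = M₂ − M₁ = 9.4981 − 82.8125 = -73.3144 million.

-73.31 million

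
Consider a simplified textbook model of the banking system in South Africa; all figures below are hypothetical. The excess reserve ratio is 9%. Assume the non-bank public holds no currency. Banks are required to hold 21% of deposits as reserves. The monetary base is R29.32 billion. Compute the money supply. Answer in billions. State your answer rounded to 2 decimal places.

The money multiplier is m = 1 / (rr + e) = 1 / (0.21 + 0.09) ≈ 3.33333.
So M = m × MB = 3.33333 × 29.32 ≈ 97.7332 billion.

R97.73 billion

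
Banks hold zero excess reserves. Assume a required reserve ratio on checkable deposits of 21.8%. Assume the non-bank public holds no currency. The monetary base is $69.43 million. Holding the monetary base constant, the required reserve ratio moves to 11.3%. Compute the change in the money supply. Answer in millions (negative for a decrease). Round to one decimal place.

Initially m₁ = 1 / (0.218) ≈ 4.5872, so M₁ = 4.5872 × 69.43 ≈ 318.4893 million.
After the change m₂ = 1 / (0.113) ≈ 8.8496, so M₂ = 8.8496 × 69.43 ≈ 614.4277 million.
ΔM = M₂ − M₁ = 614.4277 − 318.4893 = 295.9384 million.

$295.9 million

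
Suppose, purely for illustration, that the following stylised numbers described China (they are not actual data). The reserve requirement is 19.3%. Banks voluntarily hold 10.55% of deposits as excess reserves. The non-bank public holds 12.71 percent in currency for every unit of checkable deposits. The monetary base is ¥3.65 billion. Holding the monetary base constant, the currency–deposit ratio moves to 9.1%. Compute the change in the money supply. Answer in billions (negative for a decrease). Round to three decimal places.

Initially m₁ = (1 + 0.1271) / (0.193 + 0.1055 + 0.1271) ≈ 2.64826, so M₁ = 2.64826 × 3.65 ≈ 9.6661 billion.
After the change m₂ = (1 + 0.091) / (0.193 + 0.1055 + 0.091) ≈ 2.80103, so M₂ = 2.80103 × 3.65 ≈ 10.2238 billion.
ΔM = M₂ − M₁ = 10.2238 − 9.6661 = 0.5577 billion.

¥0.558 billion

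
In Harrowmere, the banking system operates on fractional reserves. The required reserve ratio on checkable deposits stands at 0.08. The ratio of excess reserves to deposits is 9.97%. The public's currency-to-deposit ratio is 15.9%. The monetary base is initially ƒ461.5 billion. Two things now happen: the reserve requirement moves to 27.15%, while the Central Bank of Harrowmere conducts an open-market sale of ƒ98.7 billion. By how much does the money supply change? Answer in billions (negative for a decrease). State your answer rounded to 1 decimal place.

Before: m₁ = (1 + 0.159) / (0.08 + 0.0997 + 0.159) ≈ 3.42191, MB₁ = 461.5, so M₁ = 3.42191 × 461.5 ≈ 1579.2115 billion.
After: m₂ = (1 + 0.159) / (0.2715 + 0.0997 + 0.159) ≈ 2.18597, MB₂ = 461.5 − 98.7 = 362.8, so M₂ = 2.18597 × 362.8 ≈ 793.0699 billion.
ΔM = M₂ − M₁ = 793.0699 − 1579.2115 = -786.1416 billion.

-786.1 billion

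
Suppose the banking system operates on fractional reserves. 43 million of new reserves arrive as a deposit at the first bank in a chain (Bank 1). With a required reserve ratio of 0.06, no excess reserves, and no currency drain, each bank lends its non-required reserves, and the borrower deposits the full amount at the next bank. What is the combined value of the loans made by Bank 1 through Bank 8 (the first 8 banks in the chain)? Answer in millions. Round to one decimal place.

Bank i lends (1 − rr)^i of the original deposit: Bank 1 lends 43·0.9400 = 40.4200, Bank 2 lends 43·0.9400² = 37.9948, and so on.
Summing a geometric series: total = 43·[0.9400·(1 − 0.9400^8) / (1 − 0.9400)] ≈ 263.0204 million.

263.0 million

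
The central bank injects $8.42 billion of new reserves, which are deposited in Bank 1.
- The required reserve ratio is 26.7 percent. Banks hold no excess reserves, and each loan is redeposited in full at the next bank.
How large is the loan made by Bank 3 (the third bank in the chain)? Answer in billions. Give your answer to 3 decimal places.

Each bank lends a fraction (1 − rr) = 0.7330 of the deposit it receives, so Bank 3 receives 8.42·0.7330^2 and lends 8.42·0.7330^3 ≈ 3.3161 billion.

$3.316 billion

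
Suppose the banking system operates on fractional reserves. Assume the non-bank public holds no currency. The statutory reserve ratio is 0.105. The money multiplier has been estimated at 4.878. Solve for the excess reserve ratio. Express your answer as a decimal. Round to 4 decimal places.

0.1000

Using m = 4.878. Since m = (1 + c)/(c + rr + e), the denominator satisfies c + rr + e = (1 + c)/m = (1 + 0) / 4.878 ≈ 0.205002.
With c = 0 and rr = 0.105, the excess reserve ratio is 0.205002 − 0 − 0.105 = 0.100002.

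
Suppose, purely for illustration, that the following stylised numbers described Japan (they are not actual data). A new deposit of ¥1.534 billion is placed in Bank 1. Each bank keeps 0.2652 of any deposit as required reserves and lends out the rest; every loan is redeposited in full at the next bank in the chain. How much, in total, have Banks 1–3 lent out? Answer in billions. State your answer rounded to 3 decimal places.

¥2.564 billion

Bank i lends (1 − rr)^i of the original deposit: Bank 1 lends 1.534·0.7348 ≈ 1.1272, Bank 2 lends 1.534·0.7348² ≈ 0.8283, and so on.
Summing a geometric series: total = 1.534·[0.7348·(1 − 0.7348^3) / (1 − 0.7348)] ≈ 2.5640 billion.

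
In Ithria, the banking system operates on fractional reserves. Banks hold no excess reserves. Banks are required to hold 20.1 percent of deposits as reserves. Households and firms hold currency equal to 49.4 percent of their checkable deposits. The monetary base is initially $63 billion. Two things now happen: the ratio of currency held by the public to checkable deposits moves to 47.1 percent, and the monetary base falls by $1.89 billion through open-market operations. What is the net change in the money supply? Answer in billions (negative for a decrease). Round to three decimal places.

Before: m₁ = (1 + 0.494) / (0.201 + 0.494) ≈ 2.149640, MB₁ = 63, so M₁ = 2.149640 × 63 ≈ 135.4273 billion.
After: m₂ = (1 + 0.471) / (0.201 + 0.471) ≈ 2.188988, MB₂ = 63 − 1.89 = 61.11, so M₂ = 2.188988 × 61.11 ≈ 133.7691 billion.
ΔM = M₂ − M₁ = 133.7691 − 135.4273 = -1.6582 billion.

-1.658 billion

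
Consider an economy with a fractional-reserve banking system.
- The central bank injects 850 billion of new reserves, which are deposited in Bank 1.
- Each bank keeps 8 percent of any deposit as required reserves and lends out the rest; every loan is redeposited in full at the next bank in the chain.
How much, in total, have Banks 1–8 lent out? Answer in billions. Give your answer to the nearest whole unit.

4758 billion

Bank i lends (1 − rr)^i of the original deposit: Bank 1 lends 850·0.9200 = 782.0000, Bank 2 lends 850·0.9200² = 719.4400, and so on.
Summing a geometric series: total = 850·[0.9200·(1 − 0.9200^8) / (1 − 0.9200)] ≈ 4758.2855 billion.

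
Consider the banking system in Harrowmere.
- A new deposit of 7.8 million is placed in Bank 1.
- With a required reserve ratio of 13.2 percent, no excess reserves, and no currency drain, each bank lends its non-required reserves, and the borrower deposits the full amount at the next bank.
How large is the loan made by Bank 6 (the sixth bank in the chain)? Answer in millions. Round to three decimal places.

Each bank lends a fraction (1 − rr) = 0.8680 of the deposit it receives, so Bank 6 receives 7.8·0.8680^5 and lends 7.8·0.8680^6 ≈ 3.3359 million.

3.336 million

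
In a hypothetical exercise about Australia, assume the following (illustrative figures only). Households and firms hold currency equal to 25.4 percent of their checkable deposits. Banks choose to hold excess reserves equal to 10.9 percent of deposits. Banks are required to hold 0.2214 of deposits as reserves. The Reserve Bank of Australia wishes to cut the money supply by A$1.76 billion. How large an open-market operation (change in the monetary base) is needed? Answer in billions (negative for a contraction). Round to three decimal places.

-0.820 billion

The money multiplier is m = (1 + c) / (rr + e + c) = (1 + 0.254) / (0.2214 + 0.109 + 0.254) ≈ 2.14579.
ΔMB = ΔM / m = (−1.76) / 2.14579 ≈ -0.8202 billion.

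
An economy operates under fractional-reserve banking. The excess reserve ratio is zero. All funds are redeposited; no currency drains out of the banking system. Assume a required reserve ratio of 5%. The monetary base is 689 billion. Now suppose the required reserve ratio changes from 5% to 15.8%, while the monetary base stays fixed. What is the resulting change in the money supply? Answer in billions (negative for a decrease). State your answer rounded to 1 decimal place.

-9419.2 billion

Initially m₁ = 1 / (0.05) = 20, so M₁ = 20 × 689 = 13780 billion.
After the change m₂ = 1 / (0.158) ≈ 6.32911, so M₂ = 6.32911 × 689 ≈ 4360.7568 billion.
ΔM = M₂ − M₁ = 4360.7568 − 13780 = -9419.2432 billion.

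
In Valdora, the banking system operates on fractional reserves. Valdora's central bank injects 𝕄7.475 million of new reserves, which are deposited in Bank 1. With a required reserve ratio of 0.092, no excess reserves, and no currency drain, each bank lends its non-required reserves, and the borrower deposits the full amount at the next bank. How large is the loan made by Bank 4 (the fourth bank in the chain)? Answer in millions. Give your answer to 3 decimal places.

Each bank lends a fraction (1 − rr) = 0.9080 of the deposit it receives, so Bank 4 receives 7.475·0.9080^3 and lends 7.475·0.9080^4 ≈ 5.0811 million.

𝕄5.081 million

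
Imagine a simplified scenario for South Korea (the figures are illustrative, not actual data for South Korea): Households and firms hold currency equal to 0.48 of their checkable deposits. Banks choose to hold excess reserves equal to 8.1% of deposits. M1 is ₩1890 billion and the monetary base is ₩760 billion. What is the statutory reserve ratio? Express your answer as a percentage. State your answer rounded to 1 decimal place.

3.4%

Using m = M/MB = 1890/760 ≈ 2.486842. Since m = (1 + c)/(c + rr + e), the denominator satisfies c + rr + e = (1 + c)/m = (1 + 0.48) / 2.486842 ≈ 0.595132.
With c = 0.48 and e = 0.081, the statutory reserve ratio is 0.595132 − 0.48 − 0.081 = 0.034132.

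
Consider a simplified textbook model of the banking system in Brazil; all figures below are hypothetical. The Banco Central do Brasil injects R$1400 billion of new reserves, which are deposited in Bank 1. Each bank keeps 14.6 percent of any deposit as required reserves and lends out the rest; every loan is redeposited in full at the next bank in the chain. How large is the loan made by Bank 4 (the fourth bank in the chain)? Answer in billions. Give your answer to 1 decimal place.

Each bank lends a fraction (1 − rr) = 0.8540 of the deposit it receives, so Bank 4 receives 1400·0.8540^3 and lends 1400·0.8540^4 ≈ 744.6626 billion.

R$744.7 billion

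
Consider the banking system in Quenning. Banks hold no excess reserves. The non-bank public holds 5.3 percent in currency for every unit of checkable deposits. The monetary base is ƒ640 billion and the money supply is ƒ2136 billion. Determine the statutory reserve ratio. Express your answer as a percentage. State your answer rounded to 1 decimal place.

Using m = M/MB = 2136/640 = 3.337500. Since m = (1 + c)/(c + rr + e), the denominator satisfies c + rr + e = (1 + c)/m = (1 + 0.053) / 3.337500 ≈ 0.315506.
With c = 0.053 and e = 0, the statutory reserve ratio is 0.315506 − 0.053 − 0 = 0.262506.

26.3%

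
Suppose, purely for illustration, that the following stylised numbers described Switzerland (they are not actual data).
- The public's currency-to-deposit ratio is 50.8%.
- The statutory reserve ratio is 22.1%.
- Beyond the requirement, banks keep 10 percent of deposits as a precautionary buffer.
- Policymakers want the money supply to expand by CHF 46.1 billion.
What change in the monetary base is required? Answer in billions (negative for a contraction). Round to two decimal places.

The money multiplier is m = (1 + c) / (rr + e + c) = (1 + 0.508) / (0.221 + 0.1 + 0.508) ≈ 1.81906.
ΔMB = ΔM / m = (+46.1) / 1.81906 ≈ 25.3428 billion.

CHF 25.34 billion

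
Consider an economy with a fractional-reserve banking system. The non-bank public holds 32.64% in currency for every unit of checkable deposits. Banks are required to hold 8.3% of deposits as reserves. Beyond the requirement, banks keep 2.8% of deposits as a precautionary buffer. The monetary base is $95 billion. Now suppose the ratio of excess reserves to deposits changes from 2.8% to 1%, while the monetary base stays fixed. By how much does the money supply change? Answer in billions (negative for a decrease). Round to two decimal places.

$12.36 billion

Initially m₁ = (1 + 0.3264) / (0.083 + 0.028 + 0.3264) ≈ 3.03246, so M₁ = 3.03246 × 95 = 288.0837 billion.
After the change m₂ = (1 + 0.3264) / (0.083 + 0.01 + 0.3264) ≈ 3.16261, so M₂ = 3.16261 × 95 ≈ 300.4479 billion.
ΔM = M₂ − M₁ = 300.4479 − 288.0837 = 12.3642 billion.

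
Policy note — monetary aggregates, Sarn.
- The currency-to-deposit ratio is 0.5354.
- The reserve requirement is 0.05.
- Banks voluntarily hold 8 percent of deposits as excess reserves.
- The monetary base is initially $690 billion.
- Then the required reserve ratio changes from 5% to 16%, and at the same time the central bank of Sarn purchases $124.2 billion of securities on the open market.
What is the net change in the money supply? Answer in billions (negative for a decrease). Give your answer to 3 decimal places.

$20.065 billion

Before: m₁ = (1 + 0.5354) / (0.05 + 0.08 + 0.5354) ≈ 2.3074842, MB₁ = 690, so M₁ = 2.3074842 × 690 ≈ 1592.1641 billion.
After: m₂ = (1 + 0.5354) / (0.16 + 0.08 + 0.5354) ≈ 1.9801393, MB₂ = 690 + 124.2 = 814.2, so M₂ = 1.9801393 × 814.2 ≈ 1612.2294 billion.
ΔM = M₂ − M₁ = 1612.2294 − 1592.1641 = 20.0653 billion.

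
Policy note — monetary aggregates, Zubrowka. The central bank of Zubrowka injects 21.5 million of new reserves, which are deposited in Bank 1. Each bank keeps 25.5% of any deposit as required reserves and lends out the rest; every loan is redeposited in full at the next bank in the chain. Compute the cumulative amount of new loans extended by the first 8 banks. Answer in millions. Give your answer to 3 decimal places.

56.853 million

Bank i lends (1 − rr)^i of the original deposit: Bank 1 lends 21.5·0.7450 = 16.0175, Bank 2 lends 21.5·0.7450² ≈ 11.9330, and so on.
Summing a geometric series: total = 21.5·[0.7450·(1 − 0.7450^8) / (1 − 0.7450)] ≈ 56.8529 million.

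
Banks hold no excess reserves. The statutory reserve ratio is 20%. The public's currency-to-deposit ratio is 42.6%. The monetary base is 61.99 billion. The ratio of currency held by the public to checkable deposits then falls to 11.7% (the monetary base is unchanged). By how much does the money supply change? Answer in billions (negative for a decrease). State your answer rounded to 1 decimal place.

Initially m₁ = (1 + 0.426) / (0.2 + 0.426) ≈ 2.2780, so M₁ = 2.2780 × 61.99 ≈ 141.2132 billion.
After the change m₂ = (1 + 0.117) / (0.2 + 0.117) ≈ 3.5237, so M₂ = 3.5237 × 61.99 ≈ 218.4342 billion.
ΔM = M₂ − M₁ = 218.4342 − 141.2132 = 77.221 billion.

77.2 billion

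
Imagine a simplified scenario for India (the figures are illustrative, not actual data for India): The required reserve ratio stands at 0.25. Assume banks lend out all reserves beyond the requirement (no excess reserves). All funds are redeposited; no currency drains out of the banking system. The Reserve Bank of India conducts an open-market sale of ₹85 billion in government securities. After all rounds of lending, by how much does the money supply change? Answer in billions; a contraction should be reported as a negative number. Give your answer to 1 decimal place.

-340.0 billion

The simple money multiplier is m = 1/rr = 1/0.25 = 4.
An open-market sale reduces the monetary base by 85 billion, so ΔM = m × ΔMB = 4 × (−85) = -340 billion.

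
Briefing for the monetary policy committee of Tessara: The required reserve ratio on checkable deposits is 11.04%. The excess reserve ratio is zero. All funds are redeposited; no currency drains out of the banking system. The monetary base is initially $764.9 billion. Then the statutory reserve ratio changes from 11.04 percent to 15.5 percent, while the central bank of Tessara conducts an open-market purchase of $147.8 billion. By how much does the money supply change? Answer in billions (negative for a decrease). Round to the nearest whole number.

Before: m₁ = 1 / (0.1104) ≈ 9.0580, MB₁ = 764.9, so M₁ = 9.0580 × 764.9 = 6928.4642 billion.
After: m₂ = 1 / (0.155) ≈ 6.4516, MB₂ = 764.9 + 147.8 = 912.7, so M₂ = 6.4516 × 912.7 ≈ 5888.3753 billion.
ΔM = M₂ − M₁ = 5888.3753 − 6928.4642 = -1040.0889 billion.

-1040 billion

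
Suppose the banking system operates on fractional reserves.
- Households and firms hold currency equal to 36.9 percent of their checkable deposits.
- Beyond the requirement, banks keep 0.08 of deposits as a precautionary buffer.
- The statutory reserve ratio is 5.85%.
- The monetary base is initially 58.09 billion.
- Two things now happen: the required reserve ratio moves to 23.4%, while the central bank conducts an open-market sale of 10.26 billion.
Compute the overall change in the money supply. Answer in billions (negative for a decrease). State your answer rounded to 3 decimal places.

Before: m₁ = (1 + 0.369) / (0.0585 + 0.08 + 0.369) ≈ 2.697537, MB₁ = 58.09, so M₁ = 2.697537 × 58.09 ≈ 156.6999 billion.
After: m₂ = (1 + 0.369) / (0.234 + 0.08 + 0.369) ≈ 2.004392, MB₂ = 58.09 − 10.26 = 47.83, so M₂ = 2.004392 × 47.83 ≈ 95.8701 billion.
ΔM = M₂ − M₁ = 95.8701 − 156.6999 = -60.8298 billion.

-60.830 billion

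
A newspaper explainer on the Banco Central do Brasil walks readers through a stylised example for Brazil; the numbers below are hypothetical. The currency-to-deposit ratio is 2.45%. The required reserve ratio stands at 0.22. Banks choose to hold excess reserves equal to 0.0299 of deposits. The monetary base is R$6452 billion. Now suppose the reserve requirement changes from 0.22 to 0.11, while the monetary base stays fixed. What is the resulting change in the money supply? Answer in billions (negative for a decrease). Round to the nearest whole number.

R$16118 billion

Initially m₁ = (1 + 0.0245) / (0.22 + 0.0299 + 0.0245) ≈ 3.73360, so M₁ = 3.73360 × 6452 = 24089.1872 billion.
After the change m₂ = (1 + 0.0245) / (0.11 + 0.0299 + 0.0245) ≈ 6.23175, so M₂ = 6.23175 × 6452 = 40207.251 billion.
ΔM = M₂ − M₁ = 40207.251 − 24089.1872 = 16118.0638 billion.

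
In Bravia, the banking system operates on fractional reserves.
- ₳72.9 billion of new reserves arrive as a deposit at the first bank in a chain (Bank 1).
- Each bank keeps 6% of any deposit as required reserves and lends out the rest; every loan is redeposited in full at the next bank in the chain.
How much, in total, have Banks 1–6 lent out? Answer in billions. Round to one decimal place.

₳354.2 billion

Bank i lends (1 − rr)^i of the original deposit: Bank 1 lends 72.9·0.9400 = 68.5260, Bank 2 lends 72.9·0.9400² ≈ 64.4144, and so on.
Summing a geometric series: total = 72.9·[0.9400·(1 − 0.9400^6) / (1 − 0.9400)] ≈ 354.1997 billion.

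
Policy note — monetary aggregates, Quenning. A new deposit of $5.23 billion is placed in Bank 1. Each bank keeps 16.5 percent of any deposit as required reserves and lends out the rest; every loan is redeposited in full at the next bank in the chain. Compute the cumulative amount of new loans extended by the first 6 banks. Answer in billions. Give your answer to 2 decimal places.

$17.50 billion

Bank i lends (1 − rr)^i of the original deposit: Bank 1 lends 5.23·0.8350 ≈ 4.3670, Bank 2 lends 5.23·0.8350² ≈ 3.6465, and so on.
Summing a geometric series: total = 5.23·[0.8350·(1 − 0.8350^6) / (1 − 0.8350)] ≈ 17.4963 billion.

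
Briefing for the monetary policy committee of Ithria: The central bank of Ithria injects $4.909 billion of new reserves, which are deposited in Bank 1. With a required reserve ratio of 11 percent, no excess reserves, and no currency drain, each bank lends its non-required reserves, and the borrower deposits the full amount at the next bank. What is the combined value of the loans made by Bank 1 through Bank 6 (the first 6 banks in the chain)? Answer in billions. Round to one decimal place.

$20.0 billion

Bank i lends (1 − rr)^i of the original deposit: Bank 1 lends 4.909·0.8900 ≈ 4.3690, Bank 2 lends 4.909·0.8900² ≈ 3.8884, and so on.
Summing a geometric series: total = 4.909·[0.8900·(1 − 0.8900^6) / (1 − 0.8900)] ≈ 19.9790 billion.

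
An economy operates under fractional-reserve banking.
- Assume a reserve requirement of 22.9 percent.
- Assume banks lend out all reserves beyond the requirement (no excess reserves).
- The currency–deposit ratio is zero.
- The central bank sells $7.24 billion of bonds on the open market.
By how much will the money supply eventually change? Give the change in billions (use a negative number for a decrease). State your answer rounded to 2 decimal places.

The simple money multiplier is m = 1/rr = 1/0.229 ≈ 4.3668.
An open-market sale reduces the monetary base by 7.24 billion, so ΔM = m × ΔMB = 4.3668 × (−7.24) ≈ -31.6156 billion.

-31.62 billion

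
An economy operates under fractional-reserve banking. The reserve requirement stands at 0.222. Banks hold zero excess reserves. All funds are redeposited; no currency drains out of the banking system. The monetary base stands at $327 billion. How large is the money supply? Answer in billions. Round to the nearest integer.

$1473 billion

With no currency drain or excess reserves, the money multiplier is m = 1/rr = 1/0.222 ≈ 4.5045.
Money supply M = m × MB = 4.5045 × 327 = 1472.9715 billion.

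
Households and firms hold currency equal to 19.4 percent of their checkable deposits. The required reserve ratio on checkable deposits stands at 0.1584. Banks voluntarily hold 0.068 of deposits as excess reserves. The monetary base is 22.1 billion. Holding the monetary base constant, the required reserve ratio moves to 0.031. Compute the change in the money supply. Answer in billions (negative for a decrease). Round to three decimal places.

27.292 billion

Initially m₁ = (1 + 0.194) / (0.1584 + 0.068 + 0.194) ≈ 2.840152, so M₁ = 2.840152 × 22.1 ≈ 62.7674 billion.
After the change m₂ = (1 + 0.194) / (0.031 + 0.068 + 0.194) ≈ 4.075085, so M₂ = 4.075085 × 22.1 ≈ 90.0594 billion.
ΔM = M₂ − M₁ = 90.0594 − 62.7674 = 27.292 billion.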